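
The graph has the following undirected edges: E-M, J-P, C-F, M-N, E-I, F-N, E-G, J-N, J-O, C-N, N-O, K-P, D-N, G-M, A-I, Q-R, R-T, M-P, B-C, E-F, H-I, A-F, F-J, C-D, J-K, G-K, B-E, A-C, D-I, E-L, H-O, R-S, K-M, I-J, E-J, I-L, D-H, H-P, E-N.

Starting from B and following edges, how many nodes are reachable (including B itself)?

16

BFS from B visits: B, E, C, N, M, L, J, I, G, F, D, A, O, P, K, H
Reachable nodes: 16 of 20 total.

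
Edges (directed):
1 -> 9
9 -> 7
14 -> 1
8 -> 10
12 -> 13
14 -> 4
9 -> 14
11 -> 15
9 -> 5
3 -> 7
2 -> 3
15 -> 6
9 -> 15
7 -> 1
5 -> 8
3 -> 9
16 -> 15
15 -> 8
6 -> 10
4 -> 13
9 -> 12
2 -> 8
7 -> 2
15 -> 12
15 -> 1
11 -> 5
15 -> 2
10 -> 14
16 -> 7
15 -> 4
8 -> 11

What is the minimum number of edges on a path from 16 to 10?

3

Level 0: 16
Level 1: 7, 15
Level 2: 1, 2, 4, 6, 8, 12
Level 3: 3, 9, 10, 11, 13
Level 4: 5, 14
10 first appears at level 3.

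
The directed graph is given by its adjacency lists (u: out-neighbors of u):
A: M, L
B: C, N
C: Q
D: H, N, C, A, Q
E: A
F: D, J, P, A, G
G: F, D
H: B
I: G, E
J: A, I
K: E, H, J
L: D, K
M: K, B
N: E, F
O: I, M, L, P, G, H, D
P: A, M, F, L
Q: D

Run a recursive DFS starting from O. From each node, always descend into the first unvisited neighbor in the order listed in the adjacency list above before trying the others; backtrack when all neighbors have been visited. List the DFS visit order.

Visit O
O → I
I → G
G → F
F → D
D → H
H → B
B → C
C → Q
B → N
N → E
E → A
A → M
M → K
K → J
A → L
F → P

O I G F D H B C Q N E A M K J L P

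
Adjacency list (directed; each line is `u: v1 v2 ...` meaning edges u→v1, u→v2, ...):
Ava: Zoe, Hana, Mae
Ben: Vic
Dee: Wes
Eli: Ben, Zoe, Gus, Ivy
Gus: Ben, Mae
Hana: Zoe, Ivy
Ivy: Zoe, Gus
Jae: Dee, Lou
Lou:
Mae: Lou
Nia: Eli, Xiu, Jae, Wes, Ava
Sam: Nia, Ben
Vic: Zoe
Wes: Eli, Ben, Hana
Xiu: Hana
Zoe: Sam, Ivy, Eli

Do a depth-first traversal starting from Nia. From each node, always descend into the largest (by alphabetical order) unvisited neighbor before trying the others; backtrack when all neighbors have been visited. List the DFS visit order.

Nia, Xiu, Hana, Zoe, Sam, Ben, Vic, Ivy, Gus, Mae, Lou, Eli, Wes, Jae, Dee, Ava

Visit Nia
Nia → Xiu
Xiu → Hana
Hana → Zoe
Zoe → Sam
Sam → Ben
Ben → Vic
Zoe → Ivy
Ivy → Gus
Gus → Mae
Mae → Lou
Zoe → Eli
Nia → Wes
Nia → Jae
Jae → Dee
Nia → Ava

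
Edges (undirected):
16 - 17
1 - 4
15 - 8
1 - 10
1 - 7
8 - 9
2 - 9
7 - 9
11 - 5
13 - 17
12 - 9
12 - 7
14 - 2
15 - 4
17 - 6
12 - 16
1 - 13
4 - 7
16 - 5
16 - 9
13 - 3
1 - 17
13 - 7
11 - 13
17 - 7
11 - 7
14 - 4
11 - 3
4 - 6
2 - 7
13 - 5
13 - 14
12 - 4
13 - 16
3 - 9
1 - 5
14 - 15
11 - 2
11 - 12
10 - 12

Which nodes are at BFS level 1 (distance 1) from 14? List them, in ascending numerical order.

2, 4, 13, 15

Level 0: 14
Level 1: 2, 4, 13, 15
Level 2: 1, 3, 5, 6, 7, 8, 9, 11, 12, 16, 17
Level 3: 10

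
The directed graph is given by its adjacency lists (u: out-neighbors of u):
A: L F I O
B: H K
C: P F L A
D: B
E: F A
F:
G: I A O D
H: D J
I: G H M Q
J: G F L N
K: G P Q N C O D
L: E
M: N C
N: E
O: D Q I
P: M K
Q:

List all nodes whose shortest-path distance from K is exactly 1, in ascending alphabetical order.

Level 0: K
Level 1: C, D, G, N, O, P, Q
Level 2: A, B, E, F, I, L, M
Level 3: H
Level 4: J

C, D, G, N, O, P, Q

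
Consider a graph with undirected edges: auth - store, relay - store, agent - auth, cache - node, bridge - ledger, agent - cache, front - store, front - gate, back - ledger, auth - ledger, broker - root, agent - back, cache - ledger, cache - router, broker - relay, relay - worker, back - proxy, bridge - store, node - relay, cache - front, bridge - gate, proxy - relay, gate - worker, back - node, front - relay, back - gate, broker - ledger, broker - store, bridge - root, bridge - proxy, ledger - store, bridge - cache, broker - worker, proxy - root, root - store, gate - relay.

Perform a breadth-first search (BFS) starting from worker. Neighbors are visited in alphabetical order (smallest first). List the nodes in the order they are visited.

worker -> broker -> gate -> relay -> ledger -> root -> store -> back -> bridge -> front -> node -> proxy -> auth -> cache -> agent -> router

Visit worker; enqueue broker, gate, relay → queue [broker, gate, relay]
Visit broker; enqueue ledger, root, store → queue [gate, relay, ledger, root, store]
Visit gate; enqueue back, bridge, front → queue [relay, ledger, root, store, back, bridge, front]
Visit relay; enqueue node, proxy → queue [ledger, root, store, back, bridge, front, node, proxy]
Visit ledger; enqueue auth, cache → queue [root, store, back, bridge, front, node, proxy, auth, cache]
Visit root → queue [store, back, bridge, front, node, proxy, auth, cache]
Visit store → queue [back, bridge, front, node, proxy, auth, cache]
Visit back; enqueue agent → queue [bridge, front, node, proxy, auth, cache, agent]
Visit bridge → queue [front, node, proxy, auth, cache, agent]
Visit front → queue [node, proxy, auth, cache, agent]
Visit node → queue [proxy, auth, cache, agent]
Visit proxy → queue [auth, cache, agent]
Visit auth → queue [cache, agent]
Visit cache; enqueue router → queue [agent, router]
Visit agent → queue [router]
Visit router → queue []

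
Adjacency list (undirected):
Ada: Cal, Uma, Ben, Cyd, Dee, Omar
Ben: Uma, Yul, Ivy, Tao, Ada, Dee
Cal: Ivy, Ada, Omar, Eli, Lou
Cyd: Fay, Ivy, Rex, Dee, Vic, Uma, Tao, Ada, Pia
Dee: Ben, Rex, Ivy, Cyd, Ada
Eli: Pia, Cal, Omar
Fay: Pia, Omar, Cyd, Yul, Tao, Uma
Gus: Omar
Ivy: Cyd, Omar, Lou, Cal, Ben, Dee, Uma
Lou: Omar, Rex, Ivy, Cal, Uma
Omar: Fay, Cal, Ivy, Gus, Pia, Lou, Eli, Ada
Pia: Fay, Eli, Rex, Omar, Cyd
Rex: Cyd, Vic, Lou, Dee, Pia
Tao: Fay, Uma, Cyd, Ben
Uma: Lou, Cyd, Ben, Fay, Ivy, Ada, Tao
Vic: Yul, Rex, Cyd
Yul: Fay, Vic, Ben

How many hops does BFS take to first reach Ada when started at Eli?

2

Level 0: Eli
Level 1: Cal, Omar, Pia
Level 2: Ada, Cyd, Fay, Gus, Ivy, Lou, Rex
Level 3: Ben, Dee, Tao, Uma, Vic, Yul
Ada first appears at level 2.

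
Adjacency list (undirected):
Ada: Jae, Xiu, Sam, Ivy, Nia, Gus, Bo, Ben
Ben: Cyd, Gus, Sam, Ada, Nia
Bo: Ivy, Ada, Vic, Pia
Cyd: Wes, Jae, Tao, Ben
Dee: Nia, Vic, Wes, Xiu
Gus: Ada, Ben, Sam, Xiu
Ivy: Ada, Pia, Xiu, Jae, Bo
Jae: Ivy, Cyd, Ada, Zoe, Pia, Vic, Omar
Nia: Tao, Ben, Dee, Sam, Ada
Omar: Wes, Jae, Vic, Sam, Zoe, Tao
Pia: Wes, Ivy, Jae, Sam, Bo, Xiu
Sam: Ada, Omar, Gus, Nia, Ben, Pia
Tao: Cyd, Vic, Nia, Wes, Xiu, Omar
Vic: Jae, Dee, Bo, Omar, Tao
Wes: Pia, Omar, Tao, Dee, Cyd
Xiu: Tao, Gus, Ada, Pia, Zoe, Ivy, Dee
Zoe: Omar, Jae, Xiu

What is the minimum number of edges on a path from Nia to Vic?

Level 0: Nia
Level 1: Ada, Ben, Dee, Sam, Tao
Level 2: Bo, Cyd, Gus, Ivy, Jae, Omar, Pia, Vic, Wes, Xiu
Level 3: Zoe
Vic first appears at level 2.

2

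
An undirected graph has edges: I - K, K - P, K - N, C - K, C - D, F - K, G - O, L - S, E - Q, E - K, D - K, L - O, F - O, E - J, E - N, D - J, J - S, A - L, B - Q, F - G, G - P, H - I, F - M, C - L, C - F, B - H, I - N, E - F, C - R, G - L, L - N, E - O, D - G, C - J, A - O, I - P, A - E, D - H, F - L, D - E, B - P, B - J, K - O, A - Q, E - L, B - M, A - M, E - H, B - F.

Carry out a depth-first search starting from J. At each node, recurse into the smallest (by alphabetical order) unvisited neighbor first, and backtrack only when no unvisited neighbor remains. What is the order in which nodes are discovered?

Visit J
J → B
B → F
F → C
C → D
D → E
E → A
A → L
L → G
G → O
O → K
K → I
I → H
I → N
I → P
L → S
A → M
A → Q
C → R

J, B, F, C, D, E, A, L, G, O, K, I, H, N, P, S, M, Q, R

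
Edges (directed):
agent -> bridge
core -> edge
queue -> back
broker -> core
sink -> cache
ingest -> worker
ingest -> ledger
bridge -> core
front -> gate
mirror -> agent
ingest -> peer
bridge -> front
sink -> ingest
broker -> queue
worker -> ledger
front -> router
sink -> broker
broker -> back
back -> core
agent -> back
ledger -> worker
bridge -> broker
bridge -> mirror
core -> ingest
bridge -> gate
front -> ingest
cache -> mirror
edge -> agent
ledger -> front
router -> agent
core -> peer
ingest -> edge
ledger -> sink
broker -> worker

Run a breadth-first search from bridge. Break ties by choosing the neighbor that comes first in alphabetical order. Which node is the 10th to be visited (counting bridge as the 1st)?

Visit bridge; enqueue broker, core, front, gate, mirror → queue [broker, core, front, gate, mirror]
Visit broker; enqueue back, queue, worker → queue [core, front, gate, mirror, back, queue, worker]
Visit core; enqueue edge, ingest, peer → queue [front, gate, mirror, back, queue, worker, edge, ingest, peer]
Visit front; enqueue router → queue [gate, mirror, back, queue, worker, edge, ingest, peer, router]
Visit gate → queue [mirror, back, queue, worker, edge, ingest, peer, router]
Visit mirror; enqueue agent → queue [back, queue, worker, edge, ingest, peer, router, agent]
Visit back → queue [queue, worker, edge, ingest, peer, router, agent]
Visit queue → queue [worker, edge, ingest, peer, router, agent]
Visit worker; enqueue ledger → queue [edge, ingest, peer, router, agent, ledger]
Visit edge → queue [ingest, peer, router, agent, ledger]
Visit ingest → queue [peer, router, agent, ledger]
Visit peer → queue [router, agent, ledger]
Visit router → queue [agent, ledger]
Visit agent → queue [ledger]
Visit ledger; enqueue sink → queue [sink]
Visit sink; enqueue cache → queue [cache]
Visit cache → queue []

Visit order: bridge, broker, core, front, gate, mirror, back, queue, worker, edge, ingest, peer, router, agent, ledger, sink, cache

edge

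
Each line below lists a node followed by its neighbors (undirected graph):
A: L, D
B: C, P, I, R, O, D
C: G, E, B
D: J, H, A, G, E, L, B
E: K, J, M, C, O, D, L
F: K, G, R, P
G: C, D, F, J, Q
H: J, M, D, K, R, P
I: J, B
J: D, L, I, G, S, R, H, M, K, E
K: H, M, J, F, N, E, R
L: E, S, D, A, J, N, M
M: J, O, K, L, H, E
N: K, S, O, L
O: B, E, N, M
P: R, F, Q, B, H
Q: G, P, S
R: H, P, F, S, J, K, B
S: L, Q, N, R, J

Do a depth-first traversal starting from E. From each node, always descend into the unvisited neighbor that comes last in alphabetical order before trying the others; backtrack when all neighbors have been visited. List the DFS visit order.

E, O, N, S, R, P, Q, G, J, M, L, D, H, K, F, B, I, C, A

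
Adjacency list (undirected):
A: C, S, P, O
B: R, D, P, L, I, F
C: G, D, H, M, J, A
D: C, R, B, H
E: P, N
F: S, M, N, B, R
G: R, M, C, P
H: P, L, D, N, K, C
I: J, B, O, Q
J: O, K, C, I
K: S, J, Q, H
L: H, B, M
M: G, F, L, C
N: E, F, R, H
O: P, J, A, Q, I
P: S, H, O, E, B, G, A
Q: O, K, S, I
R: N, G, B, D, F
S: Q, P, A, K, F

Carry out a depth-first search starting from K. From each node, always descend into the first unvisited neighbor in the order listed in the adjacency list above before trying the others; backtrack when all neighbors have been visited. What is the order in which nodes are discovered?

Visit K
K → S
S → Q
Q → O
O → P
P → H
H → L
L → B
B → R
R → N
N → E
N → F
F → M
M → G
G → C
C → D
C → J
J → I
C → A

K, S, Q, O, P, H, L, B, R, N, E, F, M, G, C, D, J, I, A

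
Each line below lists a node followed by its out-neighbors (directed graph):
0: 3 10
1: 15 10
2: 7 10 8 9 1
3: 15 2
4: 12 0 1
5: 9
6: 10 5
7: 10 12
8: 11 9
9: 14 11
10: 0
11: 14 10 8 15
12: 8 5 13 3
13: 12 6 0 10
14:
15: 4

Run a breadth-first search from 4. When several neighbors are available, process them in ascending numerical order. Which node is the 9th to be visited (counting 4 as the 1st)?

Visit 4; enqueue 0, 1, 12 → queue [0, 1, 12]
Visit 0; enqueue 3, 10 → queue [1, 12, 3, 10]
Visit 1; enqueue 15 → queue [12, 3, 10, 15]
Visit 12; enqueue 5, 8, 13 → queue [3, 10, 15, 5, 8, 13]
Visit 3; enqueue 2 → queue [10, 15, 5, 8, 13, 2]
Visit 10 → queue [15, 5, 8, 13, 2]
Visit 15 → queue [5, 8, 13, 2]
Visit 5; enqueue 9 → queue [8, 13, 2, 9]
Visit 8; enqueue 11 → queue [13, 2, 9, 11]
Visit 13; enqueue 6 → queue [2, 9, 11, 6]
Visit 2; enqueue 7 → queue [9, 11, 6, 7]
Visit 9; enqueue 14 → queue [11, 6, 7, 14]
Visit 11 → queue [6, 7, 14]
Visit 6 → queue [7, 14]
Visit 7 → queue [14]
Visit 14 → queue []

Visit order: 4, 0, 1, 12, 3, 10, 15, 5, 8, 13, 2, 9, 11, 6, 7, 14

8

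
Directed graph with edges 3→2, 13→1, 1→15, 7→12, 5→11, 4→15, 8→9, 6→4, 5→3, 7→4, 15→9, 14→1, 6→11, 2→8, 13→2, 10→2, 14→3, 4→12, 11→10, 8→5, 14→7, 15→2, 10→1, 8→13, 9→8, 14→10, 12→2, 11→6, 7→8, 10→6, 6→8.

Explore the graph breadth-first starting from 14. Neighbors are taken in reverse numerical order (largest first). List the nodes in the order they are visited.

14 → 10 → 7 → 3 → 1 → 6 → 2 → 12 → 8 → 4 → 15 → 11 → 13 → 9 → 5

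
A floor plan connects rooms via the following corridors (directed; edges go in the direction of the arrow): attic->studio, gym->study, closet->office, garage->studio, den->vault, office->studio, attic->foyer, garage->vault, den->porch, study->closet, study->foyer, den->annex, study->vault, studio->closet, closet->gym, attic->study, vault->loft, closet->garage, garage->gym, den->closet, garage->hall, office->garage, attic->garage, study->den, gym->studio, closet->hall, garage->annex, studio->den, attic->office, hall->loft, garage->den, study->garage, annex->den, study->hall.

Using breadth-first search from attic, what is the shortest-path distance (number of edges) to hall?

2

Level 0: attic
Level 1: foyer, garage, office, studio, study
Level 2: annex, closet, den, gym, hall, vault
Level 3: loft, porch
hall first appears at level 2.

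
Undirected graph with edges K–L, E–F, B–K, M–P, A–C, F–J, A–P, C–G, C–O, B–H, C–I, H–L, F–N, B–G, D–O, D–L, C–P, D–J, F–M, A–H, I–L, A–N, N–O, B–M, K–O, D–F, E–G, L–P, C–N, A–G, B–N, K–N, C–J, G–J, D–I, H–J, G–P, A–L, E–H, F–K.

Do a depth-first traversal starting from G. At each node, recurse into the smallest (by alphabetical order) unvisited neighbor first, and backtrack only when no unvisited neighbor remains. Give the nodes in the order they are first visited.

Visit G
G → A
A → C
C → I
I → D
D → F
F → E
E → H
H → B
B → K
K → L
L → P
P → M
K → N
N → O
H → J

G A C I D F E H B K L P M N O J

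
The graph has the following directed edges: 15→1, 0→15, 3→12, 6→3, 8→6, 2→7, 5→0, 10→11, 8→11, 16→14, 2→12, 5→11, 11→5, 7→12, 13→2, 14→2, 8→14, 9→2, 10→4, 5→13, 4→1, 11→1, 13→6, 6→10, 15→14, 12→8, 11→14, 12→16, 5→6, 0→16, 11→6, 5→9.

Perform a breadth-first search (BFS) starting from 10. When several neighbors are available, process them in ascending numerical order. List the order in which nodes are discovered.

10, 4, 11, 1, 5, 6, 14, 0, 9, 13, 3, 2, 15, 16, 12, 7, 8

Visit 10; enqueue 4, 11 → queue [4, 11]
Visit 4; enqueue 1 → queue [11, 1]
Visit 11; enqueue 5, 6, 14 → queue [1, 5, 6, 14]
Visit 1 → queue [5, 6, 14]
Visit 5; enqueue 0, 9, 13 → queue [6, 14, 0, 9, 13]
Visit 6; enqueue 3 → queue [14, 0, 9, 13, 3]
Visit 14; enqueue 2 → queue [0, 9, 13, 3, 2]
Visit 0; enqueue 15, 16 → queue [9, 13, 3, 2, 15, 16]
Visit 9 → queue [13, 3, 2, 15, 16]
Visit 13 → queue [3, 2, 15, 16]
Visit 3; enqueue 12 → queue [2, 15, 16, 12]
Visit 2; enqueue 7 → queue [15, 16, 12, 7]
Visit 15 → queue [16, 12, 7]
Visit 16 → queue [12, 7]
Visit 12; enqueue 8 → queue [7, 8]
Visit 7 → queue [8]
Visit 8 → queue []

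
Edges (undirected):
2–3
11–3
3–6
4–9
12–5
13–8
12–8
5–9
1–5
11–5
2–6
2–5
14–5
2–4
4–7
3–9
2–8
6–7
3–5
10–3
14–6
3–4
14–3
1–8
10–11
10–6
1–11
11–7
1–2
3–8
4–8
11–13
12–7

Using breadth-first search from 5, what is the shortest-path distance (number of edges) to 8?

2

Level 0: 5
Level 1: 1, 2, 3, 9, 11, 12, 14
Level 2: 4, 6, 7, 8, 10, 13
8 first appears at level 2.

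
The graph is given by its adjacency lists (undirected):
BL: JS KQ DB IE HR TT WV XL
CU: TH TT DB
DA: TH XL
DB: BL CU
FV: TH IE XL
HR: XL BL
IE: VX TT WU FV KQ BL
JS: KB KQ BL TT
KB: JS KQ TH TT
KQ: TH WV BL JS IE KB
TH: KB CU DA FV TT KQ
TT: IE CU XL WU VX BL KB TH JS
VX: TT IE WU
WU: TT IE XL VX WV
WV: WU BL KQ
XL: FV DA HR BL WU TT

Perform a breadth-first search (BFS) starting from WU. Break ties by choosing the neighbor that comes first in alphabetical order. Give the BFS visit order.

Visit WU; enqueue IE, TT, VX, WV, XL → queue [IE, TT, VX, WV, XL]
Visit IE; enqueue BL, FV, KQ → queue [TT, VX, WV, XL, BL, FV, KQ]
Visit TT; enqueue CU, JS, KB, TH → queue [VX, WV, XL, BL, FV, KQ, CU, JS, KB, TH]
Visit VX → queue [WV, XL, BL, FV, KQ, CU, JS, KB, TH]
Visit WV → queue [XL, BL, FV, KQ, CU, JS, KB, TH]
Visit XL; enqueue DA, HR → queue [BL, FV, KQ, CU, JS, KB, TH, DA, HR]
Visit BL; enqueue DB → queue [FV, KQ, CU, JS, KB, TH, DA, HR, DB]
Visit FV → queue [KQ, CU, JS, KB, TH, DA, HR, DB]
Visit KQ → queue [CU, JS, KB, TH, DA, HR, DB]
Visit CU → queue [JS, KB, TH, DA, HR, DB]
Visit JS → queue [KB, TH, DA, HR, DB]
Visit KB → queue [TH, DA, HR, DB]
Visit TH → queue [DA, HR, DB]
Visit DA → queue [HR, DB]
Visit HR → queue [DB]
Visit DB → queue []

WU, IE, TT, VX, WV, XL, BL, FV, KQ, CU, JS, KB, TH, DA, HR, DB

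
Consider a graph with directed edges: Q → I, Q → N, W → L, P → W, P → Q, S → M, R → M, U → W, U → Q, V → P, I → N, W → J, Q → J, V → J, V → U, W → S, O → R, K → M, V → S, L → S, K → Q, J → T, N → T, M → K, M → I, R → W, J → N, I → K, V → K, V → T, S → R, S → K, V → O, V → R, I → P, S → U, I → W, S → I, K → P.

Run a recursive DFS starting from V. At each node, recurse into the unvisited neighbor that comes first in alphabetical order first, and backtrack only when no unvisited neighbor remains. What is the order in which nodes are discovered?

Visit V
V → J
J → N
N → T
V → K
K → M
M → I
I → P
P → Q
P → W
W → L
L → S
S → R
S → U
V → O

V -> J -> N -> T -> K -> M -> I -> P -> Q -> W -> L -> S -> R -> U -> O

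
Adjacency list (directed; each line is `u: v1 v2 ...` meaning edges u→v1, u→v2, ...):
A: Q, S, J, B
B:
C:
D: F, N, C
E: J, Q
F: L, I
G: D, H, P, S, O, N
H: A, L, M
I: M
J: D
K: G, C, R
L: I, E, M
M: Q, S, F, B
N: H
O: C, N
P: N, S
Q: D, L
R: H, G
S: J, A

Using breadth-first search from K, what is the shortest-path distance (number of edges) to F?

Level 0: K
Level 1: C, G, R
Level 2: D, H, N, O, P, S
Level 3: A, F, J, L, M
Level 4: B, E, I, Q
F first appears at level 3.

3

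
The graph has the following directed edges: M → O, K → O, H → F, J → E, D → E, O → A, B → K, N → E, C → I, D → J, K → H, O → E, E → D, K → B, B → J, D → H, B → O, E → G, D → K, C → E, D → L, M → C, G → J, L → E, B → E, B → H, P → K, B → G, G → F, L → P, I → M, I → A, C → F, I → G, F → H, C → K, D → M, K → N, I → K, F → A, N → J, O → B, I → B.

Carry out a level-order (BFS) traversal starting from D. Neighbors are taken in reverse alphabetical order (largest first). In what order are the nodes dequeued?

D M L K J H E O C P N B F G A I

Visit D; enqueue M, L, K, J, H, E → queue [M, L, K, J, H, E]
Visit M; enqueue O, C → queue [L, K, J, H, E, O, C]
Visit L; enqueue P → queue [K, J, H, E, O, C, P]
Visit K; enqueue N, B → queue [J, H, E, O, C, P, N, B]
Visit J → queue [H, E, O, C, P, N, B]
Visit H; enqueue F → queue [E, O, C, P, N, B, F]
Visit E; enqueue G → queue [O, C, P, N, B, F, G]
Visit O; enqueue A → queue [C, P, N, B, F, G, A]
Visit C; enqueue I → queue [P, N, B, F, G, A, I]
Visit P → queue [N, B, F, G, A, I]
Visit N → queue [B, F, G, A, I]
Visit B → queue [F, G, A, I]
Visit F → queue [G, A, I]
Visit G → queue [A, I]
Visit A → queue [I]
Visit I → queue []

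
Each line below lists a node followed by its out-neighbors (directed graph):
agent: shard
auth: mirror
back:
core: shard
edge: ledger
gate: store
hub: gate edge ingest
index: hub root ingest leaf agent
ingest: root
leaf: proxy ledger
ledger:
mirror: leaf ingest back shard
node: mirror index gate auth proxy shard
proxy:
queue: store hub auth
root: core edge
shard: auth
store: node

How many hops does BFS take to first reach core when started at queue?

4

Level 0: queue
Level 1: auth, hub, store
Level 2: edge, gate, ingest, mirror, node
Level 3: back, index, leaf, ledger, proxy, root, shard
Level 4: agent, core
core first appears at level 4.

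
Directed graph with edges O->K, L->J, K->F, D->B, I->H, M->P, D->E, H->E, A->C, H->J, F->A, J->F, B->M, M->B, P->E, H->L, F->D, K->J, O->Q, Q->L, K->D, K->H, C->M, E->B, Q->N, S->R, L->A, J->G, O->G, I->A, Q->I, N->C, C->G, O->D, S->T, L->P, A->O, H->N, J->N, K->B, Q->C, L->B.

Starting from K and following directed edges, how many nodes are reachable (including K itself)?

17

BFS from K visits: K, B, D, F, H, J, M, E, A, L, N, G, P, C, O, Q, I
Reachable nodes: 17 of 20 total.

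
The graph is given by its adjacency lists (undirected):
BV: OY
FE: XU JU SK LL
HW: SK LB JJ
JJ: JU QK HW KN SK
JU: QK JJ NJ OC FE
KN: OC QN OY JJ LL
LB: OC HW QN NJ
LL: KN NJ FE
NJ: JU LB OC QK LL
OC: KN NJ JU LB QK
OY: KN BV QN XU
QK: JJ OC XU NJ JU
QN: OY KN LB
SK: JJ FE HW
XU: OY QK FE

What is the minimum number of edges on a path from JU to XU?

2

Level 0: JU
Level 1: FE, JJ, NJ, OC, QK
Level 2: HW, KN, LB, LL, SK, XU
Level 3: OY, QN
Level 4: BV
XU first appears at level 2.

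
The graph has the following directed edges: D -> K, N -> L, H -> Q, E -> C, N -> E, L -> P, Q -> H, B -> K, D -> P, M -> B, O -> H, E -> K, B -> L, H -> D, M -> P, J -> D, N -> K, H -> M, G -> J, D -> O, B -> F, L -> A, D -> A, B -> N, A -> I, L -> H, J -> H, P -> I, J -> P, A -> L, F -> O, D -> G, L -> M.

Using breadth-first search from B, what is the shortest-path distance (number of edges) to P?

Level 0: B
Level 1: F, K, L, N
Level 2: A, E, H, M, O, P
Level 3: C, D, I, Q
Level 4: G
Level 5: J
P first appears at level 2.

2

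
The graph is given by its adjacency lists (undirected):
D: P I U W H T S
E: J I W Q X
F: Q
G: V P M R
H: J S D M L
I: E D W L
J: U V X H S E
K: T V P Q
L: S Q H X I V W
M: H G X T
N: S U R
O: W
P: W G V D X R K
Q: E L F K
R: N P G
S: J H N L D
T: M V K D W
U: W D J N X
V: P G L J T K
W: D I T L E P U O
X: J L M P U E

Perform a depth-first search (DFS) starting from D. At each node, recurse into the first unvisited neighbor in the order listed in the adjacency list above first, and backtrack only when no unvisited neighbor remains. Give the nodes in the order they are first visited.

Visit D
D → P
P → W
W → I
I → E
E → J
J → U
U → N
N → S
S → H
H → M
M → G
G → V
V → L
L → Q
Q → F
Q → K
K → T
L → X
G → R
W → O

D → P → W → I → E → J → U → N → S → H → M → G → V → L → Q → F → K → T → X → R → O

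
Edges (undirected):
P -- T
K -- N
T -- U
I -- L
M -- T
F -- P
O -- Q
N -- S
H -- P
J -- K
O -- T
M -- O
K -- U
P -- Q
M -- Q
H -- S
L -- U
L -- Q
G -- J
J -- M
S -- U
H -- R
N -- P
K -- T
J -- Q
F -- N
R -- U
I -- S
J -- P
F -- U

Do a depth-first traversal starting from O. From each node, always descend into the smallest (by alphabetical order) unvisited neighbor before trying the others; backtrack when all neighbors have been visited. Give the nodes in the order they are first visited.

O -> M -> J -> G -> K -> N -> F -> P -> H -> R -> U -> L -> I -> S -> Q -> T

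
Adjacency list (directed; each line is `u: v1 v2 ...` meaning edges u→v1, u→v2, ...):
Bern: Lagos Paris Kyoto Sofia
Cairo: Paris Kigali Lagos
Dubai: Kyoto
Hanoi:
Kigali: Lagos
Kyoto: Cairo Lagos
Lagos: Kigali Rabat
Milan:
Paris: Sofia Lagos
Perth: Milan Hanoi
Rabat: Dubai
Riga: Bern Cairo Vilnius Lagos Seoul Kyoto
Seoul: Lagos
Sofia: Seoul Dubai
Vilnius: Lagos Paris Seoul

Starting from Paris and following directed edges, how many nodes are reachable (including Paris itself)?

9

BFS from Paris visits: Paris, Sofia, Lagos, Seoul, Dubai, Rabat, Kigali, Kyoto, Cairo
Reachable nodes: 9 of 15 total.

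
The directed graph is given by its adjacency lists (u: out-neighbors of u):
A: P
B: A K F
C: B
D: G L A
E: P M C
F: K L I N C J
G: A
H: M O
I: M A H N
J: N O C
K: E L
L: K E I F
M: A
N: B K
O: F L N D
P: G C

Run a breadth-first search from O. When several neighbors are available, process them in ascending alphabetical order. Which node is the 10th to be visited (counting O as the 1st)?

J

Visit O; enqueue D, F, L, N → queue [D, F, L, N]
Visit D; enqueue A, G → queue [F, L, N, A, G]
Visit F; enqueue C, I, J, K → queue [L, N, A, G, C, I, J, K]
Visit L; enqueue E → queue [N, A, G, C, I, J, K, E]
Visit N; enqueue B → queue [A, G, C, I, J, K, E, B]
Visit A; enqueue P → queue [G, C, I, J, K, E, B, P]
Visit G → queue [C, I, J, K, E, B, P]
Visit C → queue [I, J, K, E, B, P]
Visit I; enqueue H, M → queue [J, K, E, B, P, H, M]
Visit J → queue [K, E, B, P, H, M]
Visit K → queue [E, B, P, H, M]
Visit E → queue [B, P, H, M]
Visit B → queue [P, H, M]
Visit P → queue [H, M]
Visit H → queue [M]
Visit M → queue []

Visit order: O, D, F, L, N, A, G, C, I, J, K, E, B, P, H, M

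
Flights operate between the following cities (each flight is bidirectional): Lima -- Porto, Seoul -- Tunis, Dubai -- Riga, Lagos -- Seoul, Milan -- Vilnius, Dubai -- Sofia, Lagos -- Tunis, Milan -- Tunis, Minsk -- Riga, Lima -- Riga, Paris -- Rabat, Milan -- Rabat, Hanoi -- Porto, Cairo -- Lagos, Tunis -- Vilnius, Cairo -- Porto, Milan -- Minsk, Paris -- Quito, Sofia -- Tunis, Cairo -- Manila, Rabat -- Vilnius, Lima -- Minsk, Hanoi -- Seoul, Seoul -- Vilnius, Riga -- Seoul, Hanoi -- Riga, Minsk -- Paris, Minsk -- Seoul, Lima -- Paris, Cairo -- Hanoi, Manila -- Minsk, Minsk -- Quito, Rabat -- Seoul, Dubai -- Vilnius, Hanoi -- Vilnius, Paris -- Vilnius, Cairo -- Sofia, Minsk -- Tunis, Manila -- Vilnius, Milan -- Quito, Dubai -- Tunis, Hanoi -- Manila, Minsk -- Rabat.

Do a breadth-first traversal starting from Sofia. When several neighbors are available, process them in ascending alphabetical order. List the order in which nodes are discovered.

Visit Sofia; enqueue Cairo, Dubai, Tunis → queue [Cairo, Dubai, Tunis]
Visit Cairo; enqueue Hanoi, Lagos, Manila, Porto → queue [Dubai, Tunis, Hanoi, Lagos, Manila, Porto]
Visit Dubai; enqueue Riga, Vilnius → queue [Tunis, Hanoi, Lagos, Manila, Porto, Riga, Vilnius]
Visit Tunis; enqueue Milan, Minsk, Seoul → queue [Hanoi, Lagos, Manila, Porto, Riga, Vilnius, Milan, Minsk, Seoul]
Visit Hanoi → queue [Lagos, Manila, Porto, Riga, Vilnius, Milan, Minsk, Seoul]
Visit Lagos → queue [Manila, Porto, Riga, Vilnius, Milan, Minsk, Seoul]
Visit Manila → queue [Porto, Riga, Vilnius, Milan, Minsk, Seoul]
Visit Porto; enqueue Lima → queue [Riga, Vilnius, Milan, Minsk, Seoul, Lima]
Visit Riga → queue [Vilnius, Milan, Minsk, Seoul, Lima]
Visit Vilnius; enqueue Paris, Rabat → queue [Milan, Minsk, Seoul, Lima, Paris, Rabat]
Visit Milan; enqueue Quito → queue [Minsk, Seoul, Lima, Paris, Rabat, Quito]
Visit Minsk → queue [Seoul, Lima, Paris, Rabat, Quito]
Visit Seoul → queue [Lima, Paris, Rabat, Quito]
Visit Lima → queue [Paris, Rabat, Quito]
Visit Paris → queue [Rabat, Quito]
Visit Rabat → queue [Quito]
Visit Quito → queue []

Sofia -> Cairo -> Dubai -> Tunis -> Hanoi -> Lagos -> Manila -> Porto -> Riga -> Vilnius -> Milan -> Minsk -> Seoul -> Lima -> Paris -> Rabat -> Quito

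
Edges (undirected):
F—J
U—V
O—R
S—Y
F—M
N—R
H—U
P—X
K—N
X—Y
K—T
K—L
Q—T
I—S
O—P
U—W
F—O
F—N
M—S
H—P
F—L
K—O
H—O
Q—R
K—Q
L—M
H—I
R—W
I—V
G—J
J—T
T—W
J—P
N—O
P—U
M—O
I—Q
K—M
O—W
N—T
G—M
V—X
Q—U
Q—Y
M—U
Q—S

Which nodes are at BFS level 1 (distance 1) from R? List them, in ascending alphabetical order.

Level 0: R
Level 1: N, O, Q, W
Level 2: F, H, I, K, M, P, S, T, U, Y
Level 3: G, J, L, V, X

N, O, Q, W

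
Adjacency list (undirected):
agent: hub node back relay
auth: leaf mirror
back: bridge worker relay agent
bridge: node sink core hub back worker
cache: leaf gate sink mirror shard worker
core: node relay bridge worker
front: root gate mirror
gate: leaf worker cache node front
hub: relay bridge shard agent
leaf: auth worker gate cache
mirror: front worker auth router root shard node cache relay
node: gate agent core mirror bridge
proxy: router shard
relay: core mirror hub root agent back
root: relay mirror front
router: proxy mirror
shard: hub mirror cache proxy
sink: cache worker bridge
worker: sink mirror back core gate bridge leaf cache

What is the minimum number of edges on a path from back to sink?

2

Level 0: back
Level 1: agent, bridge, relay, worker
Level 2: cache, core, gate, hub, leaf, mirror, node, root, sink
Level 3: auth, front, router, shard
Level 4: proxy
sink first appears at level 2.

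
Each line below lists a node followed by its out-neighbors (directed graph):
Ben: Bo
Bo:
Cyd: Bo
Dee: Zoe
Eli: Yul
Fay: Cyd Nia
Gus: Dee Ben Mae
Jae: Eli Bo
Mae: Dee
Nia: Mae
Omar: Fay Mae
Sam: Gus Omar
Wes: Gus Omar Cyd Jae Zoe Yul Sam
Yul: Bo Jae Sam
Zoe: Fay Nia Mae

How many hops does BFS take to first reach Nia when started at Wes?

2

Level 0: Wes
Level 1: Cyd, Gus, Jae, Omar, Sam, Yul, Zoe
Level 2: Ben, Bo, Dee, Eli, Fay, Mae, Nia
Nia first appears at level 2.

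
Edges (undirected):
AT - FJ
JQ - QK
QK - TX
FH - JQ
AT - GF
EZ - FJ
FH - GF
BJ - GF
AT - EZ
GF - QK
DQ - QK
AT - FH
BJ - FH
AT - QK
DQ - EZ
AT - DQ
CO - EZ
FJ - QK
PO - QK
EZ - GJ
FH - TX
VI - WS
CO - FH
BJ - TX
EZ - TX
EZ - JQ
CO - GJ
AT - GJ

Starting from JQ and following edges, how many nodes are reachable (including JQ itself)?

13

BFS from JQ visits: JQ, EZ, FH, QK, AT, CO, DQ, FJ, GJ, TX, BJ, GF, PO
Reachable nodes: 13 of 15 total.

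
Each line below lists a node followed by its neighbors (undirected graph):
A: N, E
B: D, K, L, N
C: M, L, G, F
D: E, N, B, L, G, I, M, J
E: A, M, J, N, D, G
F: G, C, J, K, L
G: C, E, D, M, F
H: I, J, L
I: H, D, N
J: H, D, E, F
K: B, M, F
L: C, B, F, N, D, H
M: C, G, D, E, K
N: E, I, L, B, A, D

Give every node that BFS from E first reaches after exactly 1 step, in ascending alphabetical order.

A, D, G, J, M, N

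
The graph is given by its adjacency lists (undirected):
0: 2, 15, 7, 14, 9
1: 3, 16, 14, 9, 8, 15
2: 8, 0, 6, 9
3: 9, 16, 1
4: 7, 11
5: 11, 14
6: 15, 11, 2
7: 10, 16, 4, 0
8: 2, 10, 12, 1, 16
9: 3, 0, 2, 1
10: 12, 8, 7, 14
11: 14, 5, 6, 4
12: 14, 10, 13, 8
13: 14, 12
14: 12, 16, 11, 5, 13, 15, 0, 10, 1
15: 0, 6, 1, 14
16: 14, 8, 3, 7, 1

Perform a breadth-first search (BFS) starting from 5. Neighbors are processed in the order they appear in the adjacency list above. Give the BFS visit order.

Visit 5; enqueue 11, 14 → queue [11, 14]
Visit 11; enqueue 6, 4 → queue [14, 6, 4]
Visit 14; enqueue 12, 16, 13, 15, 0, 10, 1 → queue [6, 4, 12, 16, 13, 15, 0, 10, 1]
Visit 6; enqueue 2 → queue [4, 12, 16, 13, 15, 0, 10, 1, 2]
Visit 4; enqueue 7 → queue [12, 16, 13, 15, 0, 10, 1, 2, 7]
Visit 12; enqueue 8 → queue [16, 13, 15, 0, 10, 1, 2, 7, 8]
Visit 16; enqueue 3 → queue [13, 15, 0, 10, 1, 2, 7, 8, 3]
Visit 13 → queue [15, 0, 10, 1, 2, 7, 8, 3]
Visit 15 → queue [0, 10, 1, 2, 7, 8, 3]
Visit 0; enqueue 9 → queue [10, 1, 2, 7, 8, 3, 9]
Visit 10 → queue [1, 2, 7, 8, 3, 9]
Visit 1 → queue [2, 7, 8, 3, 9]
Visit 2 → queue [7, 8, 3, 9]
Visit 7 → queue [8, 3, 9]
Visit 8 → queue [3, 9]
Visit 3 → queue [9]
Visit 9 → queue []

5 11 14 6 4 12 16 13 15 0 10 1 2 7 8 3 9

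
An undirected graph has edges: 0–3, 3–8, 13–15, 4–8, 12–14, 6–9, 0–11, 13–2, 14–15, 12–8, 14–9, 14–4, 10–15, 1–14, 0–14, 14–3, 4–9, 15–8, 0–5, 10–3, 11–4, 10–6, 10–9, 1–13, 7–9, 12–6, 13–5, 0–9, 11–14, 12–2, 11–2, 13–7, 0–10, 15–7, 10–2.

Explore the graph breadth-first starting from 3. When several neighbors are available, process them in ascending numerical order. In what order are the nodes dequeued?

3, 0, 8, 10, 14, 5, 9, 11, 4, 12, 15, 2, 6, 1, 13, 7

Visit 3; enqueue 0, 8, 10, 14 → queue [0, 8, 10, 14]
Visit 0; enqueue 5, 9, 11 → queue [8, 10, 14, 5, 9, 11]
Visit 8; enqueue 4, 12, 15 → queue [10, 14, 5, 9, 11, 4, 12, 15]
Visit 10; enqueue 2, 6 → queue [14, 5, 9, 11, 4, 12, 15, 2, 6]
Visit 14; enqueue 1 → queue [5, 9, 11, 4, 12, 15, 2, 6, 1]
Visit 5; enqueue 13 → queue [9, 11, 4, 12, 15, 2, 6, 1, 13]
Visit 9; enqueue 7 → queue [11, 4, 12, 15, 2, 6, 1, 13, 7]
Visit 11 → queue [4, 12, 15, 2, 6, 1, 13, 7]
Visit 4 → queue [12, 15, 2, 6, 1, 13, 7]
Visit 12 → queue [15, 2, 6, 1, 13, 7]
Visit 15 → queue [2, 6, 1, 13, 7]
Visit 2 → queue [6, 1, 13, 7]
Visit 6 → queue [1, 13, 7]
Visit 1 → queue [13, 7]
Visit 13 → queue [7]
Visit 7 → queue []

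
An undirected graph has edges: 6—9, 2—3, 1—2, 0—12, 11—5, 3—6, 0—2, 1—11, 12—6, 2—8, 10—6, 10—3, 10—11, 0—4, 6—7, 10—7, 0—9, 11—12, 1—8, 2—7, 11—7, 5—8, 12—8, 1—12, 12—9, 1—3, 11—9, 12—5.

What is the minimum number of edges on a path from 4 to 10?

4

Level 0: 4
Level 1: 0
Level 2: 2, 9, 12
Level 3: 1, 3, 5, 6, 7, 8, 11
Level 4: 10
10 first appears at level 4.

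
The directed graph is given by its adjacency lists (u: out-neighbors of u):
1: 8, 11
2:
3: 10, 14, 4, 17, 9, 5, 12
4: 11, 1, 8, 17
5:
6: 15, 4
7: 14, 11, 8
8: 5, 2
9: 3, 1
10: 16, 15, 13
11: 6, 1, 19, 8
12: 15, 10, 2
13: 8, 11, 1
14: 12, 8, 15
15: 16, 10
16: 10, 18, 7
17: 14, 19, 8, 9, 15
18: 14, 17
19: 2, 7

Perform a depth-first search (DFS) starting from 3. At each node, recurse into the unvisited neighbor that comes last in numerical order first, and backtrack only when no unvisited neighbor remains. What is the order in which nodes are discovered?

3 17 19 7 14 15 16 18 10 13 11 8 5 2 6 4 1 12 9

Visit 3
3 → 17
17 → 19
19 → 7
7 → 14
14 → 15
15 → 16
16 → 18
16 → 10
10 → 13
13 → 11
11 → 8
8 → 5
8 → 2
11 → 6
6 → 4
4 → 1
14 → 12
17 → 9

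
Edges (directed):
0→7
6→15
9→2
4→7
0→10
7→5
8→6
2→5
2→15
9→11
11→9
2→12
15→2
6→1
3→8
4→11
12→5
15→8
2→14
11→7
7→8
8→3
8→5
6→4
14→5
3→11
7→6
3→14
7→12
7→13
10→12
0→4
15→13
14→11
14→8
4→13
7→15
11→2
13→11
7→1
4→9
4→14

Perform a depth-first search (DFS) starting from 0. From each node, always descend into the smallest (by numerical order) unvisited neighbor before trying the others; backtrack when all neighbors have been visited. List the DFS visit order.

Visit 0
0 → 4
4 → 7
7 → 1
7 → 5
7 → 6
6 → 15
15 → 2
2 → 12
2 → 14
14 → 8
8 → 3
3 → 11
11 → 9
15 → 13
0 → 10

0 4 7 1 5 6 15 2 12 14 8 3 11 9 13 10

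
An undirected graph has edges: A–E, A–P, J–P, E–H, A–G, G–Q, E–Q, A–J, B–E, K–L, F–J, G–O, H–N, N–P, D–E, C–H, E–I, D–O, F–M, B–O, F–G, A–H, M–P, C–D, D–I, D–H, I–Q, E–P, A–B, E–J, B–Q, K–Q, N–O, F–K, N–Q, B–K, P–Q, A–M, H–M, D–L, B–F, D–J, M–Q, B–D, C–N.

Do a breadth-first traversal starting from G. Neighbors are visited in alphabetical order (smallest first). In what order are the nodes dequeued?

G, A, F, O, Q, B, E, H, J, M, P, K, D, N, I, C, L

Visit G; enqueue A, F, O, Q → queue [A, F, O, Q]
Visit A; enqueue B, E, H, J, M, P → queue [F, O, Q, B, E, H, J, M, P]
Visit F; enqueue K → queue [O, Q, B, E, H, J, M, P, K]
Visit O; enqueue D, N → queue [Q, B, E, H, J, M, P, K, D, N]
Visit Q; enqueue I → queue [B, E, H, J, M, P, K, D, N, I]
Visit B → queue [E, H, J, M, P, K, D, N, I]
Visit E → queue [H, J, M, P, K, D, N, I]
Visit H; enqueue C → queue [J, M, P, K, D, N, I, C]
Visit J → queue [M, P, K, D, N, I, C]
Visit M → queue [P, K, D, N, I, C]
Visit P → queue [K, D, N, I, C]
Visit K; enqueue L → queue [D, N, I, C, L]
Visit D → queue [N, I, C, L]
Visit N → queue [I, C, L]
Visit I → queue [C, L]
Visit C → queue [L]
Visit L → queue []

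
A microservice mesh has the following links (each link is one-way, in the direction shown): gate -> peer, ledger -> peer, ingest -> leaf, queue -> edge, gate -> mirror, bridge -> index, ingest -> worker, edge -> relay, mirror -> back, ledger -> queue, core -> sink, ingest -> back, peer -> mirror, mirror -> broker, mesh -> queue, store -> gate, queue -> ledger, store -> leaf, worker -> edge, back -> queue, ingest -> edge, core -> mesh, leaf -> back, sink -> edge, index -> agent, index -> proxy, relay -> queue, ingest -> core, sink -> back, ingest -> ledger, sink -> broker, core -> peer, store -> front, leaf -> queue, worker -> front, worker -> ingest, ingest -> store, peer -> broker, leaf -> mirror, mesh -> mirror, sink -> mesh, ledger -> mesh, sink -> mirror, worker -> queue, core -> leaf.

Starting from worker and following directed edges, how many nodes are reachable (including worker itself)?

BFS from worker visits: worker, edge, front, ingest, queue, relay, back, core, leaf, ledger, store, mesh, peer, sink, mirror, gate, broker
Reachable nodes: 17 of 21 total.

17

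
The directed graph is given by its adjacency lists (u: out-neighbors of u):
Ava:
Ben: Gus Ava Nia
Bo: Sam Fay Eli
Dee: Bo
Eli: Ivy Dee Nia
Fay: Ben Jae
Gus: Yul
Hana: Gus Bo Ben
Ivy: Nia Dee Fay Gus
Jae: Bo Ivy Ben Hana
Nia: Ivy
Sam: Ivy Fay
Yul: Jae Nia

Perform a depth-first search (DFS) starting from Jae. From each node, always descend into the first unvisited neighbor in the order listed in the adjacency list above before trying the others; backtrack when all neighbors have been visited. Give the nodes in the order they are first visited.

Jae -> Bo -> Sam -> Ivy -> Nia -> Dee -> Fay -> Ben -> Gus -> Yul -> Ava -> Eli -> Hana

Visit Jae
Jae → Bo
Bo → Sam
Sam → Ivy
Ivy → Nia
Ivy → Dee
Ivy → Fay
Fay → Ben
Ben → Gus
Gus → Yul
Ben → Ava
Bo → Eli
Jae → Hana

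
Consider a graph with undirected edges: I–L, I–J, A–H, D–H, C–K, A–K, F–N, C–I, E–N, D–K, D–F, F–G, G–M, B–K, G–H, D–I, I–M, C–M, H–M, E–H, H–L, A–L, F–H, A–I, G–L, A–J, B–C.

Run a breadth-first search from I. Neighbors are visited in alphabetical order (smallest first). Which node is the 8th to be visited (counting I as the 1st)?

Visit I; enqueue A, C, D, J, L, M → queue [A, C, D, J, L, M]
Visit A; enqueue H, K → queue [C, D, J, L, M, H, K]
Visit C; enqueue B → queue [D, J, L, M, H, K, B]
Visit D; enqueue F → queue [J, L, M, H, K, B, F]
Visit J → queue [L, M, H, K, B, F]
Visit L; enqueue G → queue [M, H, K, B, F, G]
Visit M → queue [H, K, B, F, G]
Visit H; enqueue E → queue [K, B, F, G, E]
Visit K → queue [B, F, G, E]
Visit B → queue [F, G, E]
Visit F; enqueue N → queue [G, E, N]
Visit G → queue [E, N]
Visit E → queue [N]
Visit N → queue []

Visit order: I, A, C, D, J, L, M, H, K, B, F, G, E, N

H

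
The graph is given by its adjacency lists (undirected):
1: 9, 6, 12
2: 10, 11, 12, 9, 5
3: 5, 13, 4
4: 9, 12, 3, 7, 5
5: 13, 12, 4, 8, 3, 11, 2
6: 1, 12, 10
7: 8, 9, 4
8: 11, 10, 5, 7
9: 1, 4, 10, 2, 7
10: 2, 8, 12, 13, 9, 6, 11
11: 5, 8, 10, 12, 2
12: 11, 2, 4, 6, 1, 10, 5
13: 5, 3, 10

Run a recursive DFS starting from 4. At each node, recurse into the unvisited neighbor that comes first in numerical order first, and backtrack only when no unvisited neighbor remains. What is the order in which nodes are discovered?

4 -> 3 -> 5 -> 2 -> 9 -> 1 -> 6 -> 10 -> 8 -> 7 -> 11 -> 12 -> 13

Visit 4
4 → 3
3 → 5
5 → 2
2 → 9
9 → 1
1 → 6
6 → 10
10 → 8
8 → 7
8 → 11
11 → 12
10 → 13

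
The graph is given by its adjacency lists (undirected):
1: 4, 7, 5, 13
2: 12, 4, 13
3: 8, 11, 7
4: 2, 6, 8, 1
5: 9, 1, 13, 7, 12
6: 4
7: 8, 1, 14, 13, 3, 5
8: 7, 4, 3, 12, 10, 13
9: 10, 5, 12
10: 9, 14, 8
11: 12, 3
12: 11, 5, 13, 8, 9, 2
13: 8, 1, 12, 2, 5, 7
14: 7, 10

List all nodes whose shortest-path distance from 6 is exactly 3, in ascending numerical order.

3, 5, 7, 10, 12, 13

Level 0: 6
Level 1: 4
Level 2: 1, 2, 8
Level 3: 3, 5, 7, 10, 12, 13
Level 4: 9, 11, 14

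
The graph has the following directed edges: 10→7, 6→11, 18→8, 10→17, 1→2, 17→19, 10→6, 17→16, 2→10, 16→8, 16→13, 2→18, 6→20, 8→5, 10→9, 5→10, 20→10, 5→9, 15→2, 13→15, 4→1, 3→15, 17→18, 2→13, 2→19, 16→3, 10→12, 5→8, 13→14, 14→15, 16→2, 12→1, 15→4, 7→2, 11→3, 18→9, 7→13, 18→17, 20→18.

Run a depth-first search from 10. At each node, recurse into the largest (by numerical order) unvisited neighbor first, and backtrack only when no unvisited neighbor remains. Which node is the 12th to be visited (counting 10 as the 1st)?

1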